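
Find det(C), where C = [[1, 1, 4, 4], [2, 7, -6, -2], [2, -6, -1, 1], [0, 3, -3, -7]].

The determinant is 778.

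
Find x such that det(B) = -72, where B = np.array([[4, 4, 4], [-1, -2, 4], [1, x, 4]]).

Expanding along the column containing x, det(B) is linear in x: det(B) = (-20)·x + (8).
Set (-20)·x + (8) = -72  ⇒  (-20)·x = -80  ⇒  x = 4.

x = 4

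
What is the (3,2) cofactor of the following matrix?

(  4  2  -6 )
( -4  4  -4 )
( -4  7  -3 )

Delete row 3 and column 2; the remaining 2×2 submatrix is [4 -6; -4 -4].
Its determinant is 4·(-4) − (-6)·(-4) = -40.
The cofactor carries sign (−1)^(3+2) = −1, so C_{3,2} = −(-40) = 40.

40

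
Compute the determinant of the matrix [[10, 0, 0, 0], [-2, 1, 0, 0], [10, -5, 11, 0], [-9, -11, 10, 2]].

The determinant is 220.

The matrix is lower triangular, so the determinant is the product of the diagonal entries:
det = (10) · (1) · (11) · (2) = 220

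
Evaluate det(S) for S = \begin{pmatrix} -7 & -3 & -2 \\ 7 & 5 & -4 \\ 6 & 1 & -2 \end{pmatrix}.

118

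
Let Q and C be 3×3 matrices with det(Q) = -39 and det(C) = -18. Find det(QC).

det(QC) = det(Q)·det(C) = (-39)·(-18) = 702

702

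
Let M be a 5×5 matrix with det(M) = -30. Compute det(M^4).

810000

det(M^4) = (det M)^4 = (-30)^4 = 810000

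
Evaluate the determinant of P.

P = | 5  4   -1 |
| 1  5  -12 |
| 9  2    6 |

-143

Expand along column 1:
  + 5 · |5 -12; 2 6| = 5·(30 − (-24)) = 270
  − 1 · |4 -1; 2 6| = −1·(24 − (-2)) = -26
  + 9 · |4 -1; 5 -12| = 9·(-48 − (-5)) = -387
Sum: (270) + (-26) + (-387) = -143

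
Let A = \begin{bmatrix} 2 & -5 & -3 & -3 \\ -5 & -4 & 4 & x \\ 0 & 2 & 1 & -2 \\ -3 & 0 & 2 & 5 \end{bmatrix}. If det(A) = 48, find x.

x = 7

Expanding along the column containing x, det(A) is linear in x: det(A) = (5)·x + (13).
Set (5)·x + (13) = 48  ⇒  (5)·x = 35  ⇒  x = 7.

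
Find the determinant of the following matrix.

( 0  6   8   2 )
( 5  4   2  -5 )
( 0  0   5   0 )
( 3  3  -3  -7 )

630

Expand along row 3 (it has 3 zeros):
  + (5) · M_33   where M_33 = det([0 6 2; 5 4 -5; 3 3 -7]) = 126
det = (+1)·(5)·(126) = 630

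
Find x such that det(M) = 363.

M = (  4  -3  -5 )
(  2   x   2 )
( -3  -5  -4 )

-9

Expanding along the row containing x, det(M) is linear in x: det(M) = (-31)·x + (84).
Set (-31)·x + (84) = 363  ⇒  (-31)·x = 279  ⇒  x = -9.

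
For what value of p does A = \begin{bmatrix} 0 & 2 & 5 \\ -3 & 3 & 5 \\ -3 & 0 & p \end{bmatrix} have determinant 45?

5

Expanding along the column containing p, det(A) is linear in p: det(A) = (6)·p + (15).
Set (6)·p + (15) = 45  ⇒  (6)·p = 30  ⇒  p = 5.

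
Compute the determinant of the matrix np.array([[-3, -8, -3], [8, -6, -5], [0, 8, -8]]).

The determinant is -968.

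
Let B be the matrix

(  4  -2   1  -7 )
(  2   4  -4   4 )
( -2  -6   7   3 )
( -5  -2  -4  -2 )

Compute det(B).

Expand along row 1:
  + (4) · M_11   where M_11 = det([4 -4 4; -6 7 3; -2 -4 -2]) = 216
  − (-2) · M_12   where M_12 = det([2 -4 4; -2 7 3; -5 -4 -2]) = 244
  + (1) · M_13   where M_13 = det([2 4 4; -2 -6 3; -5 -2 -2]) = -144
  − (-7) · M_14   where M_14 = det([2 4 -4; -2 -6 7; -5 -2 -4]) = 8
det = (+1)·(4)·(216) + (-1)·(-2)·(244) + (+1)·(1)·(-144) + (-1)·(-7)·(8) = 1264

1264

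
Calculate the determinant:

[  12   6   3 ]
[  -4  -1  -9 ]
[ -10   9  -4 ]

1326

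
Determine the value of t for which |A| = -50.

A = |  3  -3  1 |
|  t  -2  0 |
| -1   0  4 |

Expanding along the row containing t, det(A) is linear in t: det(A) = (12)·t + (-26).
Set (12)·t + (-26) = -50  ⇒  (12)·t = -24  ⇒  t = -2.

-2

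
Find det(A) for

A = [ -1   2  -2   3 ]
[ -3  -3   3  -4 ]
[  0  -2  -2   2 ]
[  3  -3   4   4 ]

Expand along row 3 (it has 1 zero):
  − (-2) · M_32   where M_32 = det([-1 -2 3; -3 3 -4; 3 4 4]) = -91
  + (-2) · M_33   where M_33 = det([-1 2 3; -3 -3 -4; 3 -3 4]) = 78
  − (2) · M_34   where M_34 = det([-1 2 -2; -3 -3 3; 3 -3 4]) = 9
det = (-1)·(-2)·(-91) + (+1)·(-2)·(78) + (-1)·(2)·(9) = -356

-356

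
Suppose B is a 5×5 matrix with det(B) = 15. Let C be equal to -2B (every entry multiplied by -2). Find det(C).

The determinant is -480.

For a 5×5 matrix, det(-2B) = (-2)^5·det(B) = -32·det(B).
det(C) = (-32)·(15) = -480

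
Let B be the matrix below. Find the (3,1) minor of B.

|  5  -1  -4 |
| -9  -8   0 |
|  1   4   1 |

-32

Delete row 3 and column 1; the remaining 2×2 submatrix is [-1 -4; -8 0].
Its determinant is (-1)·0 − (-4)·(-8) = -32.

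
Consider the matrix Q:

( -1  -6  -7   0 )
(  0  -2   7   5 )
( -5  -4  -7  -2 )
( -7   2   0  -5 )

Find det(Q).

Expand along row 1 (it has 1 zero):
  + (-1) · M_11   where M_11 = det([-2 7 5; -4 -7 -2; 2 0 -5]) = -168
  − (-6) · M_12   where M_12 = det([0 7 5; -5 -7 -2; -7 0 -5]) = -322
  + (-7) · M_13   where M_13 = det([0 -2 5; -5 -4 -2; -7 2 -5]) = -168
det = (+1)·(-1)·(-168) + (-1)·(-6)·(-322) + (+1)·(-7)·(-168) = -588

The determinant is -588.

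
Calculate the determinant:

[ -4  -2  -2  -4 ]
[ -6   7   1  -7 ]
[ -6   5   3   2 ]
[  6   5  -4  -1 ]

Expand along row 1:
  + (-4) · M_11   where M_11 = det([7 1 -7; 5 3 2; 5 -4 -1]) = 295
  − (-2) · M_12   where M_12 = det([-6 1 -7; -6 3 2; 6 -4 -1]) = -66
  + (-2) · M_13   where M_13 = det([-6 7 -7; -6 5 2; 6 5 -1]) = 552
  − (-4) · M_14   where M_14 = det([-6 7 1; -6 5 3; 6 5 -4]) = 108
det = (+1)·(-4)·(295) + (-1)·(-2)·(-66) + (+1)·(-2)·(552) + (-1)·(-4)·(108) = -1984

The determinant is -1984.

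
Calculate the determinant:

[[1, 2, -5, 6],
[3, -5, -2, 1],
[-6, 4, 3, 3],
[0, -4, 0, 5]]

Expand along row 4 (it has 2 zeros):
  + (-4) · M_42   where M_42 = det([1 -5 6; 3 -2 1; -6 3 3]) = 48
  + (5) · M_44   where M_44 = det([1 2 -5; 3 -5 -2; -6 4 3]) = 89
det = (+1)·(-4)·(48) + (+1)·(5)·(89) = 253

253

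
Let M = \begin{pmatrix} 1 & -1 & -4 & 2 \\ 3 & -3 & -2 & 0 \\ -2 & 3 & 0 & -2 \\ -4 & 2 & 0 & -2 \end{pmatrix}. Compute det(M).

The determinant is 92.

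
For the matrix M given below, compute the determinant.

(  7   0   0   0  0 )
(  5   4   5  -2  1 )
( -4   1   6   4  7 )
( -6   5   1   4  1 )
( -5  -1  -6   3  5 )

11599

Expand along row 1 (it has 4 zeros):
  + (7) · M_11   where M_11 = det([4 5 -2 1; 1 6 4 7; 5 1 4 1; -1 -6 3 5]) = 1657
det = (+1)·(7)·(1657) = 11599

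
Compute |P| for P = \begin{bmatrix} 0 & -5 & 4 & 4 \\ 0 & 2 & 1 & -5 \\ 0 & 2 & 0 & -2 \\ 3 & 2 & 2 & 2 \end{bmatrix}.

66

Expand along column 1 (it has 3 zeros):
  − (3) · M_41   where M_41 = det([-5 4 4; 2 1 -5; 2 0 -2]) = -22
det = (-1)·(3)·(-22) = 66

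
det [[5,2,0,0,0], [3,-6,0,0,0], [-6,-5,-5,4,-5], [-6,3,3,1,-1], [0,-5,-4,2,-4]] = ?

The matrix is block lower-triangular with a 2×2 block and a 3×3 block on the diagonal, so its determinant equals the product of the determinants of the diagonal blocks.
det of the 2×2 block = -36
det of the 3×3 block = 24
det = (-36)·(24) = -864

The determinant is -864.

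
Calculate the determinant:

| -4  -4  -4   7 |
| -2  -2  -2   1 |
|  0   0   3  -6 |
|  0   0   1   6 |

0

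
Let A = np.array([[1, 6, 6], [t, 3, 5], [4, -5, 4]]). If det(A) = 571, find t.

Expanding along the column containing t, det(A) is linear in t: det(A) = (-54)·t + (85).
Set (-54)·t + (85) = 571  ⇒  (-54)·t = 486  ⇒  t = -9.

-9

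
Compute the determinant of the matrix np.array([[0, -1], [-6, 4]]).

-6

det = 0·4 − (-1)·(-6) = 0 − 6 = -6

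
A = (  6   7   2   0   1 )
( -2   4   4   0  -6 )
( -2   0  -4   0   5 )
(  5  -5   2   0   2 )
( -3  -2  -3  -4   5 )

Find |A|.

-2832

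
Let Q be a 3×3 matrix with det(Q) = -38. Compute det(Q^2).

The determinant is 1444.

det(Q^2) = (det Q)^2 = (-38)^2 = 1444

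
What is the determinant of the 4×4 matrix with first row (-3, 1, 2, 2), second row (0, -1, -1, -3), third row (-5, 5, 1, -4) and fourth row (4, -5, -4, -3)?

-60

Expand along row 2 (it has 1 zero):
  + (-1) · M_22   where M_22 = det([-3 2 2; -5 1 -4; 4 -4 -3]) = 27
  − (-1) · M_23   where M_23 = det([-3 1 2; -5 5 -4; 4 -5 -3]) = 84
  + (-3) · M_24   where M_24 = det([-3 1 2; -5 5 1; 4 -5 -4]) = 39
det = (+1)·(-1)·(27) + (-1)·(-1)·(84) + (+1)·(-3)·(39) = -60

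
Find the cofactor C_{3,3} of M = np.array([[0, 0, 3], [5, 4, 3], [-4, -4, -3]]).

Delete row 3 and column 3; the remaining 2×2 submatrix is [0 0; 5 4].
Its determinant is 0·4 − 0·5 = 0.
The cofactor carries sign (−1)^(3+3) = +1, so C_{3,3} = +(0) = 0.

The cofactor is 0.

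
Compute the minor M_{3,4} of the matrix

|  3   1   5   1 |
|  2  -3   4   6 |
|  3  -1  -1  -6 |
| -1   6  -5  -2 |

Delete row 3 and column 4; the remaining 3×3 submatrix is [3 1 5; 2 -3 4; -1 6 -5].
Its determinant is 24.

The minor is 24.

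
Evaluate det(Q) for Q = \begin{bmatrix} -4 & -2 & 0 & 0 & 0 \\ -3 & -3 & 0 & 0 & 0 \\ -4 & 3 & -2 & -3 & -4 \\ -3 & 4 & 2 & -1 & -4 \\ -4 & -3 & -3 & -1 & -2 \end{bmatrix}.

-144

Q is block lower-triangular with a 2×2 block and a 3×3 block on the diagonal, so its determinant equals the product of the determinants of the diagonal blocks.
det of the 2×2 block = 6
det of the 3×3 block = -24
det = (6)·(-24) = -144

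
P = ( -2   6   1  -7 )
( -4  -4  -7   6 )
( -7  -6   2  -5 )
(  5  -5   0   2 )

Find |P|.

|P| = -2739

Expand along row 4 (it has 1 zero):
  − (5) · M_41   where M_41 = det([6 1 -7; -4 -7 6; -6 2 -5]) = 432
  + (-5) · M_42   where M_42 = det([-2 1 -7; -4 -7 6; -7 2 -5]) = 291
  + (2) · M_44   where M_44 = det([-2 6 1; -4 -4 -7; -7 -6 2]) = 438
det = (-1)·(5)·(432) + (+1)·(-5)·(291) + (+1)·(2)·(438) = -2739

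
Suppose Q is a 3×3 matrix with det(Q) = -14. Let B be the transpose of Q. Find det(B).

det(Qᵀ) = det(Q).
det(B) = (1)·(-14) = -14

The determinant is -14.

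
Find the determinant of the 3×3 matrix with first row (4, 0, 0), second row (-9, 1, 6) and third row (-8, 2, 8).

The determinant is -16.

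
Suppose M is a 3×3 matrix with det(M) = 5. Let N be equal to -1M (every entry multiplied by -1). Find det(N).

-5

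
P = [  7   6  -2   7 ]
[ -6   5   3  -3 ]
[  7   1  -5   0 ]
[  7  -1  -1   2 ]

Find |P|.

1232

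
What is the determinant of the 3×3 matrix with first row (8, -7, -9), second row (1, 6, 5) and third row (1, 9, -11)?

-1027

Expand along row 1:
  + 8 · |6 5; 9 -11| = 8·(-66 − 45) = -888
  − (-7) · |1 5; 1 -11| = −(-7)·(-11 − 5) = -112
  + (-9) · |1 6; 1 9| = (-9)·(9 − 6) = -27
Sum: (-888) + (-112) + (-27) = -1027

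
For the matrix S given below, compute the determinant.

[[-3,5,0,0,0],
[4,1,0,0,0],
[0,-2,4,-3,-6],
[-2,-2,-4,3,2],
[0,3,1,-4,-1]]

The determinant is 1196.

S is block lower-triangular with a 2×2 block and a 3×3 block on the diagonal, so its determinant equals the product of the determinants of the diagonal blocks.
det of the 2×2 block = -23
det of the 3×3 block = -52
det = (-23)·(-52) = 1196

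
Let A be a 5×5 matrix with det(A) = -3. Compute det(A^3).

det(A^3) = (det A)^3 = (-3)^3 = -27

-27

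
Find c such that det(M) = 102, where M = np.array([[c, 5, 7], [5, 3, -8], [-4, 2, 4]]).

Expanding along the column containing c, det(M) is linear in c: det(M) = (28)·c + (214).
Set (28)·c + (214) = 102  ⇒  (28)·c = -112  ⇒  c = -4.

-4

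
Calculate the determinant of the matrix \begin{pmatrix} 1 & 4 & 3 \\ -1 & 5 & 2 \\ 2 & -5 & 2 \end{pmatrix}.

Expand along row 1:
  + 1 · |5 2; -5 2| = 1·(10 − (-10)) = 20
  − 4 · |-1 2; 2 2| = −4·(-2 − 4) = 24
  + 3 · |-1 5; 2 -5| = 3·(5 − 10) = -15
Sum: (20) + (24) + (-15) = 29

29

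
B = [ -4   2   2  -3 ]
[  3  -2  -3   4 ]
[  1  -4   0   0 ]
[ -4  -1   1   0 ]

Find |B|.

Expand along row 3 (it has 2 zeros):
  + (1) · M_31   where M_31 = det([2 2 -3; -2 -3 4; -1 1 0]) = -1
  − (-4) · M_32   where M_32 = det([-4 2 -3; 3 -3 4; -4 1 0]) = 11
det = (+1)·(1)·(-1) + (-1)·(-4)·(11) = 43

43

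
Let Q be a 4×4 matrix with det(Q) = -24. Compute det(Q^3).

-13824

det(Q^3) = (det Q)^3 = (-24)^3 = -13824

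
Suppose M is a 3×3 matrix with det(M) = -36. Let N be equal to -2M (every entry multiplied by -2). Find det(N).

For a 3×3 matrix, det(-2M) = (-2)^3·det(M) = -8·det(M).
det(N) = (-8)·(-36) = 288

|N| = 288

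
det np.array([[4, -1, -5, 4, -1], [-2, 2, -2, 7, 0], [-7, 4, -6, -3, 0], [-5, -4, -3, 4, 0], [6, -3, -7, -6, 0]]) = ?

-5043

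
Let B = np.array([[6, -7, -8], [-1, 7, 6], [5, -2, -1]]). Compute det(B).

Expand along column 1:
  + 6 · |7 6; -2 -1| = 6·(-7 − (-12)) = 30
  − (-1) · |-7 -8; -2 -1| = −(-1)·(7 − 16) = -9
  + 5 · |-7 -8; 7 6| = 5·(-42 − (-56)) = 70
Sum: (30) + (-9) + (70) = 91

det(B) = 91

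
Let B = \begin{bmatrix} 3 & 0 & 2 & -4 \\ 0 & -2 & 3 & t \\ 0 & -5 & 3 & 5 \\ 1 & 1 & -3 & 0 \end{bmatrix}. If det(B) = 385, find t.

t = 9

Expanding along the column containing t, det(B) is linear in t: det(B) = (46)·t + (-29).
Set (46)·t + (-29) = 385  ⇒  (46)·t = 414  ⇒  t = 9.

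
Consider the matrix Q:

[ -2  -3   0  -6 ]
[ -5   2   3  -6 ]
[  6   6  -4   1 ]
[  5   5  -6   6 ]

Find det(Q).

Expand along row 1 (it has 1 zero):
  + (-2) · M_11   where M_11 = det([2 3 -6; 6 -4 1; 5 -6 6]) = -33
  − (-3) · M_12   where M_12 = det([-5 3 -6; 6 -4 1; 5 -6 6]) = 93
  − (-6) · M_14   where M_14 = det([-5 2 3; 6 6 -4; 5 5 -6]) = 112
det = (+1)·(-2)·(-33) + (-1)·(-3)·(93) + (-1)·(-6)·(112) = 1017

det(Q) = 1017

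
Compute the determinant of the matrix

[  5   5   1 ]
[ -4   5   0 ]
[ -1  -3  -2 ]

Expand along column 3:
  + 1 · |-4 5; -1 -3| = 1·(12 − (-5)) = 17
  + (-2) · |5 5; -4 5| = (-2)·(25 − (-20)) = -90
Sum: (17) + (-90) = -73

-73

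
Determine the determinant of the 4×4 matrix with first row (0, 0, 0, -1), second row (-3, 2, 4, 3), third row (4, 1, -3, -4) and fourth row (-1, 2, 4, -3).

Expand along row 1 (it has 3 zeros):
  − (-1) · M_14   where M_14 = det([-3 2 4; 4 1 -3; -1 2 4]) = -20
det = (-1)·(-1)·(-20) = -20

-20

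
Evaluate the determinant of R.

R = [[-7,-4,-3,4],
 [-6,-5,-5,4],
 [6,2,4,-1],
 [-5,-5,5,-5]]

-565

Expand along row 1:
  + (-7) · M_11   where M_11 = det([-5 -5 4; 2 4 -1; -5 5 -5]) = 120
  − (-4) · M_12   where M_12 = det([-6 -5 4; 6 4 -1; -5 5 -5]) = 115
  + (-3) · M_13   where M_13 = det([-6 -5 4; 6 2 -1; -5 -5 -5]) = -165
  − (4) · M_14   where M_14 = det([-6 -5 -5; 6 2 4; -5 -5 5]) = 170
det = (+1)·(-7)·(120) + (-1)·(-4)·(115) + (+1)·(-3)·(-165) + (-1)·(4)·(170) = -565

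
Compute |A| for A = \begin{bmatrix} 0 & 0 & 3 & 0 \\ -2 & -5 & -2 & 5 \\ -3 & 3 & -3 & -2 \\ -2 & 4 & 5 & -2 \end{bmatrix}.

Expand along row 1 (it has 3 zeros):
  + (3) · M_13   where M_13 = det([-2 -5 5; -3 3 -2; -2 4 -2]) = -24
det = (+1)·(3)·(-24) = -72

-72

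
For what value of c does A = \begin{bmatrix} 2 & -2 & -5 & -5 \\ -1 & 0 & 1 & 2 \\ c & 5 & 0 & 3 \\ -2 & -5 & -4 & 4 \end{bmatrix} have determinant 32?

-7

Expanding along the row containing c, det(A) is linear in c: det(A) = (1)·c + (39).
Set (1)·c + (39) = 32  ⇒  (1)·c = -7  ⇒  c = -7.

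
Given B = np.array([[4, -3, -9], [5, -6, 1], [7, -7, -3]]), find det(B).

-29

Expand along column 1:
  + 4 · |-6 1; -7 -3| = 4·(18 − (-7)) = 100
  − 5 · |-3 -9; -7 -3| = −5·(9 − 63) = 270
  + 7 · |-3 -9; -6 1| = 7·(-3 − 54) = -399
Sum: (100) + (270) + (-399) = -29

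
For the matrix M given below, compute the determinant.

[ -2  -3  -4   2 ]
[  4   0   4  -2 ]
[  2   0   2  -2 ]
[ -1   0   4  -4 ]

Expand along column 2 (it has 3 zeros):
  − (-3) · M_12   where M_12 = det([4 4 -2; 2 2 -2; -1 4 -4]) = 20
det = (-1)·(-3)·(20) = 60

The determinant is 60.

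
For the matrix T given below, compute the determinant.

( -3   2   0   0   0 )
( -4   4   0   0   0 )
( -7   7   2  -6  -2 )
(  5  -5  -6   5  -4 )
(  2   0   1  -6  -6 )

T is block lower-triangular with a 2×2 block and a 3×3 block on the diagonal, so its determinant equals the product of the determinants of the diagonal blocks.
det of the 2×2 block = -4
det of the 3×3 block = 70
det = (-4)·(70) = -280

-280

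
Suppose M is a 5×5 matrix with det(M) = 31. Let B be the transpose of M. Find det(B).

det(B) = 31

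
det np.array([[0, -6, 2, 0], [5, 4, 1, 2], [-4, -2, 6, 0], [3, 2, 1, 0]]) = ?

Expand along column 4 (it has 3 zeros):
  + (2) · M_24   where M_24 = det([0 -6 2; -4 -2 6; 3 2 1]) = -136
det = (+1)·(2)·(-136) = -272

The determinant is -272.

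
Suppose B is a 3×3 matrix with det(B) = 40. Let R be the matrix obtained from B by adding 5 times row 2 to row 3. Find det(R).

40

Adding a multiple of one row to another leaves the determinant unchanged.
det(R) = (1)·(40) = 40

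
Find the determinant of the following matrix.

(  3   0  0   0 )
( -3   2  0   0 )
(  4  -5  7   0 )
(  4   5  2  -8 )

The matrix is lower triangular, so the determinant is the product of the diagonal entries:
det = (3) · (2) · (7) · (-8) = -336

-336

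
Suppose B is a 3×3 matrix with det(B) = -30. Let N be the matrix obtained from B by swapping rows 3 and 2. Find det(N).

The determinant is 30.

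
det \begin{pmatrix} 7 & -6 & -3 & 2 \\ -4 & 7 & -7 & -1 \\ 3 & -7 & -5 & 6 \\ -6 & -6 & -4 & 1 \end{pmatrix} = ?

Expand along row 1:
  + (7) · M_11   where M_11 = det([7 -7 -1; -7 -5 6; -6 -4 1]) = 338
  − (-6) · M_12   where M_12 = det([-4 -7 -1; 3 -5 6; -6 -4 1]) = 239
  + (-3) · M_13   where M_13 = det([-4 7 -1; 3 -7 6; -6 -6 1]) = -329
  − (2) · M_14   where M_14 = det([-4 7 -7; 3 -7 -5; -6 -6 -4]) = 722
det = (+1)·(7)·(338) + (-1)·(-6)·(239) + (+1)·(-3)·(-329) + (-1)·(2)·(722) = 3343

3343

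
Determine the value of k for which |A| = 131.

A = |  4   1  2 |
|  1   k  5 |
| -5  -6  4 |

k = 2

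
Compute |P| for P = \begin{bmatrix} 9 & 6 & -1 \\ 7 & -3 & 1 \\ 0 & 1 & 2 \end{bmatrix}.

Expand along column 1:
  + 9 · |-3 1; 1 2| = 9·(-6 − 1) = -63
  − 7 · |6 -1; 1 2| = −7·(12 − (-1)) = -91
Sum: (-63) + (-91) = -154

-154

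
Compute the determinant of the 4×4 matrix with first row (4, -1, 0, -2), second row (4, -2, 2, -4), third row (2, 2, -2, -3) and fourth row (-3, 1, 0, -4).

Expand along column 3 (it has 2 zeros):
  − (2) · M_23   where M_23 = det([4 -1 -2; 2 2 -3; -3 1 -4]) = -53
  + (-2) · M_33   where M_33 = det([4 -1 -2; 4 -2 -4; -3 1 -4]) = 24
det = (-1)·(2)·(-53) + (+1)·(-2)·(24) = 58

58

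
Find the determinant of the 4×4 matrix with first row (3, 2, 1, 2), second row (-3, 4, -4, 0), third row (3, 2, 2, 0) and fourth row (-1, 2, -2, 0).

The determinant is -16.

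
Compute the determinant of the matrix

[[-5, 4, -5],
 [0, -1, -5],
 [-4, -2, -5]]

Expand along column 1:
  + (-5) · |-1 -5; -2 -5| = (-5)·(5 − 10) = 25
  + (-4) · |4 -5; -1 -5| = (-4)·(-20 − 5) = 100
Sum: (25) + (100) = 125

125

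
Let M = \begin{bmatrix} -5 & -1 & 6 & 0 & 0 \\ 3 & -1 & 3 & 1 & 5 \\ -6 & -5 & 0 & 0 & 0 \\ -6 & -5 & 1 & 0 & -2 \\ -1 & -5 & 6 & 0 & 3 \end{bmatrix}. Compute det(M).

585

Expand along column 4 (it has 4 zeros):
  + (1) · M_24   where M_24 = det([-5 -1 6 0; -6 -5 0 0; -6 -5 1 -2; -1 -5 6 3]) = 585
det = (+1)·(1)·(585) = 585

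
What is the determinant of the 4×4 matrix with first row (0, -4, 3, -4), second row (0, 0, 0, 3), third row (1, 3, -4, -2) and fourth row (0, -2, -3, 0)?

Expand along row 2 (it has 3 zeros):
  + (3) · M_24   where M_24 = det([0 -4 3; 1 3 -4; 0 -2 -3]) = -18
det = (+1)·(3)·(-18) = -54

-54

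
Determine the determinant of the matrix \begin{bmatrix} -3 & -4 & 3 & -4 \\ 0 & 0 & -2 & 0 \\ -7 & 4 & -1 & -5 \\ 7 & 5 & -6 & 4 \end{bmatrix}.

Expand along row 2 (it has 3 zeros):
  − (-2) · M_23   where M_23 = det([-3 -4 -4; -7 4 -5; 7 5 4]) = 157
det = (-1)·(-2)·(157) = 314

The determinant is 314.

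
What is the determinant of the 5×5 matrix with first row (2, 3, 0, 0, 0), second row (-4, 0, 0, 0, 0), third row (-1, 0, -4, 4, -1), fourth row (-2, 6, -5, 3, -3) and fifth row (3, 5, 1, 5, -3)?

-816

The matrix is block lower-triangular with a 2×2 block and a 3×3 block on the diagonal, so its determinant equals the product of the determinants of the diagonal blocks.
det of the 2×2 block = 12
det of the 3×3 block = -68
det = (12)·(-68) = -816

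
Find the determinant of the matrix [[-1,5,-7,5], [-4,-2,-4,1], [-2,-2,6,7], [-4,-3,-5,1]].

Expand along row 1:
  + (-1) · M_11   where M_11 = det([-2 -4 1; -2 6 7; -3 -5 1]) = 22
  − (5) · M_12   where M_12 = det([-4 -4 1; -2 6 7; -4 -5 1]) = -26
  + (-7) · M_13   where M_13 = det([-4 -2 1; -2 -2 7; -4 -3 1]) = -26
  − (5) · M_14   where M_14 = det([-4 -2 -4; -2 -2 6; -4 -3 -5]) = -36
det = (+1)·(-1)·(22) + (-1)·(5)·(-26) + (+1)·(-7)·(-26) + (-1)·(5)·(-36) = 470

The determinant is 470.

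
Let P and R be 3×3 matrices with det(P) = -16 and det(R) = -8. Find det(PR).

128

det(PR) = det(P)·det(R) = (-16)·(-8) = 128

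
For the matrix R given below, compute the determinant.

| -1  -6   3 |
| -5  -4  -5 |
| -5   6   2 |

The determinant is -382.

Expand along column 1:
  + (-1) · |-4 -5; 6 2| = (-1)·(-8 − (-30)) = -22
  − (-5) · |-6 3; 6 2| = −(-5)·(-12 − 18) = -150
  + (-5) · |-6 3; -4 -5| = (-5)·(30 − (-12)) = -210
Sum: (-22) + (-150) + (-210) = -382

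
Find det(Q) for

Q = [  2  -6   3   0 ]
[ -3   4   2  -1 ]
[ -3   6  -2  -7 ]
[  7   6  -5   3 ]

Expand along row 1 (it has 1 zero):
  + (2) · M_11   where M_11 = det([4 2 -1; 6 -2 -7; 6 -5 3]) = -266
  − (-6) · M_12   where M_12 = det([-3 2 -1; -3 -2 -7; 7 -5 3]) = 14
  + (3) · M_13   where M_13 = det([-3 4 -1; -3 6 -7; 7 6 3]) = -280
det = (+1)·(2)·(-266) + (-1)·(-6)·(14) + (+1)·(3)·(-280) = -1288

-1288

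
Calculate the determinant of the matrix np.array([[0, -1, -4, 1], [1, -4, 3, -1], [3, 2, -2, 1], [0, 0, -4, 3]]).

The determinant is -129.

Expand along row 4 (it has 2 zeros):
  − (-4) · M_43   where M_43 = det([0 -1 1; 1 -4 -1; 3 2 1]) = 18
  + (3) · M_44   where M_44 = det([0 -1 -4; 1 -4 3; 3 2 -2]) = -67
det = (-1)·(-4)·(18) + (+1)·(3)·(-67) = -129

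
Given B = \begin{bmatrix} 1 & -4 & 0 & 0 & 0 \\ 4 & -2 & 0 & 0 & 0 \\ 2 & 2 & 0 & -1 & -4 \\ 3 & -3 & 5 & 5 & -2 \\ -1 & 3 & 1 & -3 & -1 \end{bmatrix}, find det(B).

|B| = 1078

B is block lower-triangular with a 2×2 block and a 3×3 block on the diagonal, so its determinant equals the product of the determinants of the diagonal blocks.
det of the 2×2 block = 14
det of the 3×3 block = 77
det = (14)·(77) = 1078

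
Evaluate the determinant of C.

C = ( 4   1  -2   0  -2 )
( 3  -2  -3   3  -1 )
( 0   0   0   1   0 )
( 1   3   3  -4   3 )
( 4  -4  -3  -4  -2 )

-96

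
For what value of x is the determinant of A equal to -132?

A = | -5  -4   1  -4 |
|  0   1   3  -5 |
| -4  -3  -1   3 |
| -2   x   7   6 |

8

Expanding along the column containing x, det(A) is linear in x: det(A) = (-48)·x + (252).
Set (-48)·x + (252) = -132  ⇒  (-48)·x = -384  ⇒  x = 8.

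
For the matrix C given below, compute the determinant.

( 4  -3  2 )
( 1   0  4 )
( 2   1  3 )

Expand along row 2:
  − 1 · |-3 2; 1 3| = −1·(-9 − 2) = 11
  − 4 · |4 -3; 2 1| = −4·(4 − (-6)) = -40
Sum: (11) + (-40) = -29

-29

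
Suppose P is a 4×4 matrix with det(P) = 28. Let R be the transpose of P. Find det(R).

det(Pᵀ) = det(P).
det(R) = (1)·(28) = 28

|R| = 28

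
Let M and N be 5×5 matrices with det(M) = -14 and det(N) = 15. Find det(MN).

The determinant is -210.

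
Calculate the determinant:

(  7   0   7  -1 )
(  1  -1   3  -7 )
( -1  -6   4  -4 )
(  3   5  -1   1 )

The determinant is -56.

Expand along row 1 (it has 1 zero):
  + (7) · M_11   where M_11 = det([-1 3 -7; -6 4 -4; 5 -1 1]) = 56
  + (7) · M_13   where M_13 = det([1 -1 -7; -1 -6 -4; 3 5 1]) = -66
  − (-1) · M_14   where M_14 = det([1 -1 3; -1 -6 4; 3 5 -1]) = 14
det = (+1)·(7)·(56) + (+1)·(7)·(-66) + (-1)·(-1)·(14) = -56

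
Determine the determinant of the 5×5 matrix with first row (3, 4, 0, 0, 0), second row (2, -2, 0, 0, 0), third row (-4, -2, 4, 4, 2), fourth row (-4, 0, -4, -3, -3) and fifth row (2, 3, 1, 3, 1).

-140

The matrix is block lower-triangular with a 2×2 block and a 3×3 block on the diagonal, so its determinant equals the product of the determinants of the diagonal blocks.
det of the 2×2 block = -14
det of the 3×3 block = 10
det = (-14)·(10) = -140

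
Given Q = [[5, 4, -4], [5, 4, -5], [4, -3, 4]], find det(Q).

Expand along column 1:
  + 5 · |4 -5; -3 4| = 5·(16 − 15) = 5
  − 5 · |4 -4; -3 4| = −5·(16 − 12) = -20
  + 4 · |4 -4; 4 -5| = 4·(-20 − (-16)) = -16
Sum: (5) + (-20) + (-16) = -31

det(Q) = -31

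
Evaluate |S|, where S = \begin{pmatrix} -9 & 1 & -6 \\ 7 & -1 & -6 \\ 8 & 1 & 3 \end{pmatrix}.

The determinant is -186.

Expand along row 1:
  + (-9) · |-1 -6; 1 3| = (-9)·(-3 − (-6)) = -27
  − 1 · |7 -6; 8 3| = −1·(21 − (-48)) = -69
  + (-6) · |7 -1; 8 1| = (-6)·(7 − (-8)) = -90
Sum: (-27) + (-69) + (-90) = -186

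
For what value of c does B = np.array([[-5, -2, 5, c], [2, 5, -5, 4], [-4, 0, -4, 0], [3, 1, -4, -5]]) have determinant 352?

9

Expanding along the row containing c, det(B) is linear in c: det(B) = (112)·c + (-656).
Set (112)·c + (-656) = 352  ⇒  (112)·c = 1008  ⇒  c = 9.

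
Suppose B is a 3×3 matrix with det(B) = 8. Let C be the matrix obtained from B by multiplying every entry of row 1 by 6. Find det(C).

Scaling one row by 6 multiplies the determinant by 6.
det(C) = (6)·(8) = 48

48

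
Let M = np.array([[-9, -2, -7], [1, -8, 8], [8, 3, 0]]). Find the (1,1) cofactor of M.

-24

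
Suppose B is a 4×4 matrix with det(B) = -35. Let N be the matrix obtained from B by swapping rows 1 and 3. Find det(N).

Swapping two rows multiplies the determinant by −1.
det(N) = (-1)·(-35) = 35

35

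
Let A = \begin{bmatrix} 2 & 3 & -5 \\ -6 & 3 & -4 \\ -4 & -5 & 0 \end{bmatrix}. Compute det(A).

-202

Expand along column 3:
  + (-5) · |-6 3; -4 -5| = (-5)·(30 − (-12)) = -210
  − (-4) · |2 3; -4 -5| = −(-4)·(-10 − (-12)) = 8
Sum: (-210) + (8) = -202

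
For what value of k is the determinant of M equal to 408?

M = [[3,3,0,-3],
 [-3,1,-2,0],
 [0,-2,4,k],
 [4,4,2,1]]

Expanding along the row containing k, det(M) is linear in k: det(M) = (-24)·k + (216).
Set (-24)·k + (216) = 408  ⇒  (-24)·k = 192  ⇒  k = -8.

k = -8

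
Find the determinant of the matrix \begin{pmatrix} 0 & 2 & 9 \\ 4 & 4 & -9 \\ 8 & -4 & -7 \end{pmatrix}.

-520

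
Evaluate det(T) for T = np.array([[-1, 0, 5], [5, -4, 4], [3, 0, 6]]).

|T| = 84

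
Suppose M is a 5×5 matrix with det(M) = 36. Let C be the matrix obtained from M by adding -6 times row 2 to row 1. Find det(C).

The determinant is 36.

Adding a multiple of one row to another leaves the determinant unchanged.
det(C) = (1)·(36) = 36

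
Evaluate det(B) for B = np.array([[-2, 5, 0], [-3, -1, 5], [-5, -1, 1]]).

|B| = -118

Expand along column 3:
  − 5 · |-2 5; -5 -1| = −5·(2 − (-25)) = -135
  + 1 · |-2 5; -3 -1| = 1·(2 − (-15)) = 17
Sum: (-135) + (17) = -118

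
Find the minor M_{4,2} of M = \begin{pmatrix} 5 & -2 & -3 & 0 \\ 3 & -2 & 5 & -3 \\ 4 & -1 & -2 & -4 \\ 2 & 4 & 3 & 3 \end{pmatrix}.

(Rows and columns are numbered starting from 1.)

The minor is -130.

Delete row 4 and column 2; the remaining 3×3 submatrix is [5 -3 0; 3 5 -3; 4 -2 -4].
Its determinant is -130.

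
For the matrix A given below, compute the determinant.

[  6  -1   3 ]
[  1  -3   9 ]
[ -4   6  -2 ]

Expand along column 1:
  + 6 · |-3 9; 6 -2| = 6·(6 − 54) = -288
  − 1 · |-1 3; 6 -2| = −1·(2 − 18) = 16
  + (-4) · |-1 3; -3 9| = (-4)·(-9 − (-9)) = 0
Sum: (-288) + (16) + (0) = -272

The determinant is -272.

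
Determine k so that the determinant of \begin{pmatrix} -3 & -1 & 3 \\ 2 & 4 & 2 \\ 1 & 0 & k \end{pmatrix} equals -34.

Expanding along the column containing k, det(M) is linear in k: det(M) = (-10)·k + (-14).
Set (-10)·k + (-14) = -34  ⇒  (-10)·k = -20  ⇒  k = 2.

2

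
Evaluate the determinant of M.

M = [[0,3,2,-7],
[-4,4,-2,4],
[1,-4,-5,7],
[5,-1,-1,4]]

-696

Expand along row 1 (it has 1 zero):
  − (3) · M_12   where M_12 = det([-4 -2 4; 1 -5 7; 5 -1 4]) = 86
  + (2) · M_13   where M_13 = det([-4 4 4; 1 -4 7; 5 -1 4]) = 236
  − (-7) · M_14   where M_14 = det([-4 4 -2; 1 -4 -5; 5 -1 -1]) = -130
det = (-1)·(3)·(86) + (+1)·(2)·(236) + (-1)·(-7)·(-130) = -696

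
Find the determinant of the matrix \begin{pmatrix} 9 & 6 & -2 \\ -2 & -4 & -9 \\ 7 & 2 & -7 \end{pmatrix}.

Expand along column 1:
  + 9 · |-4 -9; 2 -7| = 9·(28 − (-18)) = 414
  − (-2) · |6 -2; 2 -7| = −(-2)·(-42 − (-4)) = -76
  + 7 · |6 -2; -4 -9| = 7·(-54 − 8) = -434
Sum: (414) + (-76) + (-434) = -96

-96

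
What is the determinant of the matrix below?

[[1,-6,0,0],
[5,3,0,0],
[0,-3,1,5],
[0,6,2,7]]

The matrix is block lower-triangular with a 2×2 block and a 2×2 block on the diagonal, so its determinant equals the product of the determinants of the diagonal blocks.
det of the 2×2 block = 33
det of the 2×2 block = -3
det = (33)·(-3) = -99

-99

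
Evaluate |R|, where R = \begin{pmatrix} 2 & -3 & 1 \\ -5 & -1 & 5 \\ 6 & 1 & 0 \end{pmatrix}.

|R| = -99

Expand along row 3:
  + 6 · |-3 1; -1 5| = 6·(-15 − (-1)) = -84
  − 1 · |2 1; -5 5| = −1·(10 − (-5)) = -15
Sum: (-84) + (-15) = -99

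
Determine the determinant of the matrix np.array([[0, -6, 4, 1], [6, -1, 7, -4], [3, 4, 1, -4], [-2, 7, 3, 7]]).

562

Expand along row 1 (it has 1 zero):
  − (-6) · M_12   where M_12 = det([6 7 -4; 3 1 -4; -2 3 7]) = -21
  + (4) · M_13   where M_13 = det([6 -1 -4; 3 4 -4; -2 7 7]) = 233
  − (1) · M_14   where M_14 = det([6 -1 7; 3 4 1; -2 7 3]) = 244
det = (-1)·(-6)·(-21) + (+1)·(4)·(233) + (-1)·(1)·(244) = 562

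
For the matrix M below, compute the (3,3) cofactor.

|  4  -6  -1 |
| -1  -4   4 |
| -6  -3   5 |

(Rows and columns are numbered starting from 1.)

The cofactor is -22.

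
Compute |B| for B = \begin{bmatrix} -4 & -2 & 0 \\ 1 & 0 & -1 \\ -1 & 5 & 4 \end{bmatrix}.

The determinant is -14.

Expand along row 1:
  + (-4) · |0 -1; 5 4| = (-4)·(0 − (-5)) = -20
  − (-2) · |1 -1; -1 4| = −(-2)·(4 − 1) = 6
Sum: (-20) + (6) = -14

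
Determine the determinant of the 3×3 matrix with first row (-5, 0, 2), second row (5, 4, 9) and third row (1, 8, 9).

252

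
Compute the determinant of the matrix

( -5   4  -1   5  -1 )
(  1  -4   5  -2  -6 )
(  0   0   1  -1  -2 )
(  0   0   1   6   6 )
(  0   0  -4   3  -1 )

-880

The matrix is block upper-triangular with a 2×2 block and a 3×3 block on the diagonal, so its determinant equals the product of the determinants of the diagonal blocks.
det of the 2×2 block = 16
det of the 3×3 block = -55
det = (16)·(-55) = -880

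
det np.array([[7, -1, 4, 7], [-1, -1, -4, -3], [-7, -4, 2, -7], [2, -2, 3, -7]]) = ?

Expand along row 1:
  + (7) · M_11   where M_11 = det([-1 -4 -3; -4 2 -7; -2 3 -7]) = 73
  − (-1) · M_12   where M_12 = det([-1 -4 -3; -7 2 -7; 2 3 -7]) = 320
  + (4) · M_13   where M_13 = det([-1 -1 -3; -7 -4 -7; 2 -2 -7]) = -17
  − (7) · M_14   where M_14 = det([-1 -1 -4; -7 -4 2; 2 -2 3]) = -105
det = (+1)·(7)·(73) + (-1)·(-1)·(320) + (+1)·(4)·(-17) + (-1)·(7)·(-105) = 1498

1498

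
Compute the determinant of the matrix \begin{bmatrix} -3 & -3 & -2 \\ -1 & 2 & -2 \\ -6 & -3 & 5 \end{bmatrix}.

Expand along column 1:
  + (-3) · |2 -2; -3 5| = (-3)·(10 − 6) = -12
  − (-1) · |-3 -2; -3 5| = −(-1)·(-15 − 6) = -21
  + (-6) · |-3 -2; 2 -2| = (-6)·(6 − (-4)) = -60
Sum: (-12) + (-21) + (-60) = -93

-93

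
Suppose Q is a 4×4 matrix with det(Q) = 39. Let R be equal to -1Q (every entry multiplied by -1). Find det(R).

For a 4×4 matrix, det(-1Q) = (-1)^4·det(Q) = 1·det(Q).
det(R) = (1)·(39) = 39

39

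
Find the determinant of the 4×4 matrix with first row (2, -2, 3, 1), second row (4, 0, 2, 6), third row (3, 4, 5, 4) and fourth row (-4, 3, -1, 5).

Expand along row 2 (it has 1 zero):
  − (4) · M_21   where M_21 = det([-2 3 1; 4 5 4; 3 -1 5]) = -101
  − (2) · M_23   where M_23 = det([2 -2 1; 3 4 4; -4 3 5]) = 103
  + (6) · M_24   where M_24 = det([2 -2 3; 3 4 5; -4 3 -1]) = 71
det = (-1)·(4)·(-101) + (-1)·(2)·(103) + (+1)·(6)·(71) = 624

624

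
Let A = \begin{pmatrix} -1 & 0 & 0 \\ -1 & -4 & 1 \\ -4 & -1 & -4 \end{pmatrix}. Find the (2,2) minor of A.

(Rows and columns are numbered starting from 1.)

Delete row 2 and column 2; the remaining 2×2 submatrix is [-1 0; -4 -4].
Its determinant is (-1)·(-4) − 0·(-4) = 4.

The minor is 4.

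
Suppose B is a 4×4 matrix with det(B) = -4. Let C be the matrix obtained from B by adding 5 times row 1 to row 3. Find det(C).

Adding a multiple of one row to another leaves the determinant unchanged.
det(C) = (1)·(-4) = -4

det(C) = -4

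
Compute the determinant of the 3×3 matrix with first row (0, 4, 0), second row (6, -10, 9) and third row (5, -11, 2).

132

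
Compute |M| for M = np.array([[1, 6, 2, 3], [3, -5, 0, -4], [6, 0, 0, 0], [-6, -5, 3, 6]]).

det(M) = 762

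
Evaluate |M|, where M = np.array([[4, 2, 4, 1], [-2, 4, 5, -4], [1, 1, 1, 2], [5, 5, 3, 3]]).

det(M) = 182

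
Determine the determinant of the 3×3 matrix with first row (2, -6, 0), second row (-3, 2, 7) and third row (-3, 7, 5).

Expand along column 3:
  − 7 · |2 -6; -3 7| = −7·(14 − 18) = 28
  + 5 · |2 -6; -3 2| = 5·(4 − 18) = -70
Sum: (28) + (-70) = -42

The determinant is -42.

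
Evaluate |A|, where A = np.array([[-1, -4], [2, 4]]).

det(A) = (-1)·4 − (-4)·2 = -4 − (-8) = 4

4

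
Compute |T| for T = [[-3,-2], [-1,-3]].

det(T) = (-3)·(-3) − (-2)·(-1) = 9 − 2 = 7

7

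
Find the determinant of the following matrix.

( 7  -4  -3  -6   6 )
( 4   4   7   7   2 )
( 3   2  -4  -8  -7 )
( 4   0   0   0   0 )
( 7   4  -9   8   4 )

Expand along row 4 (it has 4 zeros):
  − (4) · M_41   where M_41 = det([-4 -3 -6 6; 4 7 7 2; 2 -4 -8 -7; 4 -9 8 4]) = 5796
det = (-1)·(4)·(5796) = -23184

The determinant is -23184.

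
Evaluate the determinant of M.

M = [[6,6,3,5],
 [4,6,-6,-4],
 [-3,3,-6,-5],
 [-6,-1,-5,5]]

2418

Expand along row 1:
  + (6) · M_11   where M_11 = det([6 -6 -4; 3 -6 -5; -1 -5 5]) = -186
  − (6) · M_12   where M_12 = det([4 -6 -4; -3 -6 -5; -6 -5 5]) = -406
  + (3) · M_13   where M_13 = det([4 6 -4; -3 3 -5; -6 -1 5]) = 226
  − (5) · M_14   where M_14 = det([4 6 -6; -3 3 -6; -6 -1 -5]) = -84
det = (+1)·(6)·(-186) + (-1)·(6)·(-406) + (+1)·(3)·(226) + (-1)·(5)·(-84) = 2418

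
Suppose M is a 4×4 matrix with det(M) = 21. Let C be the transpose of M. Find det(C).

The determinant is 21.

det(Mᵀ) = det(M).
det(C) = (1)·(21) = 21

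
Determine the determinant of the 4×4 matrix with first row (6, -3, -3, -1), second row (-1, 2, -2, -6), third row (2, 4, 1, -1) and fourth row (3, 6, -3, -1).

Expand along row 1:
  + (6) · M_11   where M_11 = det([2 -2 -6; 4 1 -1; 6 -3 -1]) = 104
  − (-3) · M_12   where M_12 = det([-1 -2 -6; 2 1 -1; 3 -3 -1]) = 60
  + (-3) · M_13   where M_13 = det([-1 2 -6; 2 4 -1; 3 6 -1]) = -4
  − (-1) · M_14   where M_14 = det([-1 2 -2; 2 4 1; 3 6 -3]) = 36
det = (+1)·(6)·(104) + (-1)·(-3)·(60) + (+1)·(-3)·(-4) + (-1)·(-1)·(36) = 852

852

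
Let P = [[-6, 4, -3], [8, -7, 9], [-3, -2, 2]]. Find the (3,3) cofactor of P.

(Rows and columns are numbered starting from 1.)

The cofactor is 10.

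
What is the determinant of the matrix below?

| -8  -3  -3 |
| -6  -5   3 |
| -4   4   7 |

418

Expand along row 1:
  + (-8) · |-5 3; 4 7| = (-8)·(-35 − 12) = 376
  − (-3) · |-6 3; -4 7| = −(-3)·(-42 − (-12)) = -90
  + (-3) · |-6 -5; -4 4| = (-3)·(-24 − 20) = 132
Sum: (376) + (-90) + (132) = 418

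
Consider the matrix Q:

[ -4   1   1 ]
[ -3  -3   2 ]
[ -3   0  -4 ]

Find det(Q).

Expand along row 3:
  + (-3) · |1 1; -3 2| = (-3)·(2 − (-3)) = -15
  + (-4) · |-4 1; -3 -3| = (-4)·(12 − (-3)) = -60
Sum: (-15) + (-60) = -75

The determinant is -75.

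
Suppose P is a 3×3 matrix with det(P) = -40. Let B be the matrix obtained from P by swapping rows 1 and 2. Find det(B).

det(B) = 40

Swapping two rows multiplies the determinant by −1.
det(B) = (-1)·(-40) = 40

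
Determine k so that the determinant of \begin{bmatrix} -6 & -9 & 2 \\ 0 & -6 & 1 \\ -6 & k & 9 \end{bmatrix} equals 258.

-8

Expanding along the column containing k, det(A) is linear in k: det(A) = (6)·k + (306).
Set (6)·k + (306) = 258  ⇒  (6)·k = -48  ⇒  k = -8.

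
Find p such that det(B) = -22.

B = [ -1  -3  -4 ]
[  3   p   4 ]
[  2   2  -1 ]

p = 3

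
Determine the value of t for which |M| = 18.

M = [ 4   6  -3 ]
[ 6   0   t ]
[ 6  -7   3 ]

Expanding along the column containing t, det(M) is linear in t: det(M) = (64)·t + (18).
Set (64)·t + (18) = 18  ⇒  (64)·t = 0  ⇒  t = 0.

0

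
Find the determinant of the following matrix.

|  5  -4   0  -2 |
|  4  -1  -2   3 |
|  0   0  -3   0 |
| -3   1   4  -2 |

9

Expand along row 3 (it has 3 zeros):
  + (-3) · M_33   where M_33 = det([5 -4 -2; 4 -1 3; -3 1 -2]) = -3
det = (+1)·(-3)·(-3) = 9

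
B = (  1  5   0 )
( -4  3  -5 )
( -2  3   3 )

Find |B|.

134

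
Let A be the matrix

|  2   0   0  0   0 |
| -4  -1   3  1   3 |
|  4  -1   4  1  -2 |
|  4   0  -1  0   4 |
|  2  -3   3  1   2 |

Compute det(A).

4

Expand along row 1 (it has 4 zeros):
  + (2) · M_11   where M_11 = det([-1 3 1 3; -1 4 1 -2; 0 -1 0 4; -3 3 1 2]) = 2
det = (+1)·(2)·(2) = 4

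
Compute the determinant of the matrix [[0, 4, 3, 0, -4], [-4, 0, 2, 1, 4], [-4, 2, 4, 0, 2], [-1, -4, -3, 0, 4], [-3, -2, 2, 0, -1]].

86

Expand along column 4 (it has 4 zeros):
  + (1) · M_24   where M_24 = det([0 4 3 -4; -4 2 4 2; -1 -4 -3 4; -3 -2 2 -1]) = 86
det = (+1)·(1)·(86) = 86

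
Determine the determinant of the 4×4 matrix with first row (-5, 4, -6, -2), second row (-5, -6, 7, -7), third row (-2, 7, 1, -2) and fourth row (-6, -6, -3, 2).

Expand along row 1:
  + (-5) · M_11   where M_11 = det([-6 7 -7; 7 1 -2; -6 -3 2]) = 115
  − (4) · M_12   where M_12 = det([-5 7 -7; -2 1 -2; -6 -3 2]) = 48
  + (-6) · M_13   where M_13 = det([-5 -6 -7; -2 7 -2; -6 -6 2]) = -484
  − (-2) · M_14   where M_14 = det([-5 -6 7; -2 7 1; -6 -6 -3]) = 525
det = (+1)·(-5)·(115) + (-1)·(4)·(48) + (+1)·(-6)·(-484) + (-1)·(-2)·(525) = 3187

The determinant is 3187.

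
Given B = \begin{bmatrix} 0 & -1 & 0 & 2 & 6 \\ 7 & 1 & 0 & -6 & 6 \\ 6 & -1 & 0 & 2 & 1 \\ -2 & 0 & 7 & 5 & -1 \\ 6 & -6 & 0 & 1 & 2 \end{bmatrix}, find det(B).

Expand along column 3 (it has 4 zeros):
  − (7) · M_43   where M_43 = det([0 -1 2 6; 7 1 -6 6; 6 -1 2 1; 6 -6 1 2]) = -1873
det = (-1)·(7)·(-1873) = 13111

13111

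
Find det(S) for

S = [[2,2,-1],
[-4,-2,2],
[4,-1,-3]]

-4

Expand along row 1:
  + 2 · |-2 2; -1 -3| = 2·(6 − (-2)) = 16
  − 2 · |-4 2; 4 -3| = −2·(12 − 8) = -8
  + (-1) · |-4 -2; 4 -1| = (-1)·(4 − (-8)) = -12
Sum: (16) + (-8) + (-12) = -4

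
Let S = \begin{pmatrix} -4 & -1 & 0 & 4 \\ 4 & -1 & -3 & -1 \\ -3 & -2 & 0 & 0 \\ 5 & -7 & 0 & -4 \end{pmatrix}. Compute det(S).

|S| = 312

Expand along column 3 (it has 3 zeros):
  − (-3) · M_23   where M_23 = det([-4 -1 4; -3 -2 0; 5 -7 -4]) = 104
det = (-1)·(-3)·(104) = 312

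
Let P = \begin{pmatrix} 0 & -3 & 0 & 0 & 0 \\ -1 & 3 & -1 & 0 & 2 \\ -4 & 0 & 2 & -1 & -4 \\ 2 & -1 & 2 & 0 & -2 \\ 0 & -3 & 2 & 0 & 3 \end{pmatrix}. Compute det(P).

det(P) = 12

Expand along row 1 (it has 4 zeros):
  − (-3) · M_12   where M_12 = det([-1 -1 0 2; -4 2 -1 -4; 2 2 0 -2; 0 2 0 3]) = 4
det = (-1)·(-3)·(4) = 12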